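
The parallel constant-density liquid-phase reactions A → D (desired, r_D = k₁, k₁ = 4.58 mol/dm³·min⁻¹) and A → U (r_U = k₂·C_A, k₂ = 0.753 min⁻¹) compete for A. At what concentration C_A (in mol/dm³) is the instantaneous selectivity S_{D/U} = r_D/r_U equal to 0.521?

S_{D/U} = (k₁/k₂)·C_A⁻¹ ⇒ C_A = (S·k₂/k₁)^(-1).
= (0.521×0.753/4.58)^(-1) = (0.08566)^(-1) = 11.7 mol/dm³.

11.7 mol/dm³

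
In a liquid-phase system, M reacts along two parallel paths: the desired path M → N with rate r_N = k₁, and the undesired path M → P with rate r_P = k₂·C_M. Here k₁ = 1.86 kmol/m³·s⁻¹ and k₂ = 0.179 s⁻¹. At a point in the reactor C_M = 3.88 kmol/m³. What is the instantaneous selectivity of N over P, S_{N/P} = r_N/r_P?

S_{N/P} = r_N/r_P = (k₁)/(k₂·C_M) = (k₁/k₂)·C_M⁻¹.
= (1.86) / (0.179×3.880) = 1.860/0.6945 = 2.68.

2.68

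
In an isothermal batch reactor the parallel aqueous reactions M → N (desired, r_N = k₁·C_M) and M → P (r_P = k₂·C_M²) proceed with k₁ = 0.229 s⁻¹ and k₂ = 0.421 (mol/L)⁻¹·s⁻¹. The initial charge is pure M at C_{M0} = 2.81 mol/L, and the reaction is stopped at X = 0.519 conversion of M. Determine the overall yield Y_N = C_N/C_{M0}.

C_M = C_{M0}(1−X) = 1.352 mol/L.
Along a PFR/batch, dC_N/dC_M = −r_N/(r_N+r_P) = −k₁/(k₁+k₂·C_M).
Integrating from C_{M0} to C_M: C_N = (0.229/0.421)·ln[(0.229+0.421·2.81)/(0.229+0.421·1.35)] = 0.5439·ln(1.412/0.7980) = 0.3104 mol/L.
Y_N = C_N/C_{M0} = 0.3104/2.81 = 0.110.

0.110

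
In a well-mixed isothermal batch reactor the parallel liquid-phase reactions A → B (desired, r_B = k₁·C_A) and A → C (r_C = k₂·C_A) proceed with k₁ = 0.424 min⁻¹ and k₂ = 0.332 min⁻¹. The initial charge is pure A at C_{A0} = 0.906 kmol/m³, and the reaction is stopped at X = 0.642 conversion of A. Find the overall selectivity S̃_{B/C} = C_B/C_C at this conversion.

C_A = C_{A0}(1−X) = 0.3243 kmol/m³.
Both paths are first order in A, so the instantaneous fraction to B is constant: dC_B/d(−C_A) = k₁/(k₁+k₂) = 0.5608.
C_B = 0.5608·(C_{A0}−C_A) = 0.5608×0.5817 = 0.326 kmol/m³.
C_C = (C_{A0}−C_A)−C_B = 0.2554 kmol/m³; S̃_{B/C} = 0.3262/0.2554 = 1.28.

1.28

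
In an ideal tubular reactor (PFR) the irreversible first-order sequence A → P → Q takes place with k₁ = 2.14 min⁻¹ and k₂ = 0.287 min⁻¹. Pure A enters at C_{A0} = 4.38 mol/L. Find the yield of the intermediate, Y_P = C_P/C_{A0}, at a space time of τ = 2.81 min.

0.513

Solving the coupled first-order balances gives C_P(τ) = [k₁/(k₂−k₁)]·C_{A0}·(e^(−k₁τ) − e^(−k₂τ)).
e^(−k₁τ) = e^(−2.14×2.81) = e^(−6.013) = 0.002446; e^(−k₂τ) = e^(−0.8065) = 0.4464.
C_P = 2.14×4.38/(0.287−2.14) × (0.002446−0.4464) = (-5.058)×(-0.4440) = 2.246 mol/L.
Y_P = C_P/C_{A0} = 2.246/4.38 = 0.513.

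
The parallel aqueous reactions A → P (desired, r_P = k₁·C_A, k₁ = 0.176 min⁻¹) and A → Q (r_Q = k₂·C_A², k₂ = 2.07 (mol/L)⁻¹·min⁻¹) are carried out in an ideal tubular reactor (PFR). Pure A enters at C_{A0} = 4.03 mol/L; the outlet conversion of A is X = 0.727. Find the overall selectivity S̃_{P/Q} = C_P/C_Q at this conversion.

C_A = C_{A0}(1−X) = 1.100 mol/L.
Along a PFR/batch, dC_P/dC_A = −r_P/(r_P+r_Q) = −k₁/(k₁+k₂·C_A).
Integrating from C_{A0} to C_A: C_P = (0.176/2.07)·ln[(0.176+2.07·4.03)/(0.176+2.07·1.10)] = 0.08502·ln(8.518/2.453) = 0.1058 mol/L.
C_Q = (C_{A0}−C_A)−C_P = 2.824 mol/L; S̃_{P/Q} = 0.1058/2.824 = 0.0375.

0.0375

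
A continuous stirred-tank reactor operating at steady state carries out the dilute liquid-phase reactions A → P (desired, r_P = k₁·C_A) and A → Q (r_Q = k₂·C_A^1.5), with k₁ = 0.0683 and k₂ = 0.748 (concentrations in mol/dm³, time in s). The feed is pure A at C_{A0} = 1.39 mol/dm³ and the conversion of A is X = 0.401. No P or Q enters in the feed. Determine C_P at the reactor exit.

Exit C_A = C_{A0}(1−X) = 1.39×0.599 = 0.8326 mol/dm³.
A CSTR operates uniformly at the exit composition, giving r_P = 0.05687 and r_Q = 0.5683 (each k·C_A^n at C_A = 0.8326).
Fraction of consumed A going to P: r_P/(r_P+r_Q) = 0.09097.
C_P = 0.09097·C_{A0}·X = 0.09097×1.39×0.401 = 0.0507 mol/dm³.

0.0507 mol/dm³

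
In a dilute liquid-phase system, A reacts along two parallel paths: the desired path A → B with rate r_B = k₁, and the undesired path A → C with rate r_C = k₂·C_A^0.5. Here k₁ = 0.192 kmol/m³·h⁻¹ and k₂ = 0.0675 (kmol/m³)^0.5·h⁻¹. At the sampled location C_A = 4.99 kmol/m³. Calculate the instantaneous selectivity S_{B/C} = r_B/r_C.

S_{B/C} = r_B/r_C = (k₁)/(k₂·C_A^0.5) = (k₁/k₂)·C_A^-0.5.
= (0.192) / (0.0675×4.990^0.5) = 0.1920/0.1508 = 1.27.
The undesired path is higher order in A, so low C_A (CSTR or dilute feed) favours B.

1.27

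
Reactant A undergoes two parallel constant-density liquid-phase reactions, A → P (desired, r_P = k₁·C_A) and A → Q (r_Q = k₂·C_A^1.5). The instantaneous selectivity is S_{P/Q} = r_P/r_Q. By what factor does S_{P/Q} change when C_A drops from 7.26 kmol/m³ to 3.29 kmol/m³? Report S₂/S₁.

S_{P/Q} = (k₁/k₂)·C_A^-0.5, so S₂/S₁ = (C_{A,2}/C_{A,1})^-0.5.
= (3.29/7.26)^(-0.5) = (0.4532)^(-0.5) = 1.49.
Selectivity toward P rises as C_A falls — low-concentration operation is favoured.

1.49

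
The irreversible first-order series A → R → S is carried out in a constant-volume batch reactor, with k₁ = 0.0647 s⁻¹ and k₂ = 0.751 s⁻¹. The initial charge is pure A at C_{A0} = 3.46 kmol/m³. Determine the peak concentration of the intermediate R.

0.237 kmol/m³

At the optimum, C_{R,max}/C_{A0} = (k₁/k₂)^[k₂/(k₂−k₁)].
= (0.0647/0.751)^(0.751/(0.751−0.0647)) = (0.08615)^(1.094) = 0.06837.
C_{R,max} = 0.06837×3.46 = 0.237 kmol/m³.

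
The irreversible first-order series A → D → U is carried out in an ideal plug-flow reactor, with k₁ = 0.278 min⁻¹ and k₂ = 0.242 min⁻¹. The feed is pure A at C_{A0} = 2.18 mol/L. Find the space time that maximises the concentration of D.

The intermediate peaks when r₁ = r₂, i.e. k₁e^(−k₁τ) = k₂e^(−k₂τ), giving τ_opt = ln(k₂/k₁)/(k₂−k₁).
= ln(0.242/0.278)/(0.242−0.278) = ln(0.8705)/-0.03600 = -0.1387/-0.03600 = 3.85 min.

3.85 min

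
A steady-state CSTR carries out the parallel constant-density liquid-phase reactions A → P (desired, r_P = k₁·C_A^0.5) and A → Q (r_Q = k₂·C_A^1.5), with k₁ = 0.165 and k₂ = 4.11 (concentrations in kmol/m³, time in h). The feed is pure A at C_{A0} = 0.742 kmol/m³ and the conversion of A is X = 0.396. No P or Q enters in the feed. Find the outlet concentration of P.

Exit C_A = C_{A0}(1−X) = 0.742×0.604 = 0.4482 kmol/m³.
In a CSTR the entire volume is at exit conditions, so r_P = 0.165×0.4482^0.5 = 0.1105 and r_Q = 4.11×0.4482^1.5 = 1.233.
Fraction of consumed A going to P: r_P/(r_P+r_Q) = 0.08221.
C_P = 0.08221·C_{A0}·X = 0.08221×0.742×0.396 = 0.0242 kmol/m³.

0.0242 kmol/m³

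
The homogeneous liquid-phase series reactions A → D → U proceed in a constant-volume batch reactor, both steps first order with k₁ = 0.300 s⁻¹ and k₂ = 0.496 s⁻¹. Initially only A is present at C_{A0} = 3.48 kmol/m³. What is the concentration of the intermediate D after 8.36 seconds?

0.349 kmol/m³

Solving the coupled first-order balances gives C_D(t) = [k₁/(k₂−k₁)]·C_{A0}·(e^(−k₁t) − e^(−k₂t)).
e^(−k₁t) = e^(−0.300×8.36) = e^(−2.508) = 0.08143; e^(−k₂t) = e^(−4.147) = 0.01582.
C_D = 0.300×3.48/(0.496−0.300) × (0.08143−0.01582) = 5.327×0.06561 = 0.3495 kmol/m³.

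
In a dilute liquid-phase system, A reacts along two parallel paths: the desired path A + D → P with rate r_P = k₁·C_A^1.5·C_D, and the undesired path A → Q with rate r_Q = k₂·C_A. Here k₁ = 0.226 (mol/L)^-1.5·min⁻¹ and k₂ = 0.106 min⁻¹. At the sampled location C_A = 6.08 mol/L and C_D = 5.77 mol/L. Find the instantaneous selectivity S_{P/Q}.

S_{P/Q} = r_P/r_Q = (k₁·C_A^1.5·C_D)/(k₂·C_A) = (k₁/k₂)·C_A^0.5·C_D.
= (0.226×6.080^1.5×5.770) / (0.106×6.080) = 19.55/0.6445 = 30.3.

30.3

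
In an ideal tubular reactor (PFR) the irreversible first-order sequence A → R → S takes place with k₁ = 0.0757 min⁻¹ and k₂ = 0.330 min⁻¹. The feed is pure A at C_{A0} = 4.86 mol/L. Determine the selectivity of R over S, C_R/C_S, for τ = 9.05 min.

0.374

The intermediate concentration in a first-order A→B→C sequence is C_R = k₁C_{A0}(e^(−k₁τ) − e^(−k₂τ))/(k₂−k₁).
e^(−k₁τ) = e^(−0.0757×9.05) = e^(−0.6851) = 0.5040; e^(−k₂τ) = e^(−2.987) = 0.05046.
C_R = 0.0757×4.86/(0.330−0.0757) × (0.5040−0.05046) = 1.447×0.4536 = 0.6562 mol/L.
C_A = C_{A0}e^(−k₁τ) = 2.450 mol/L, so C_S = C_{A0}−C_A−C_R = 1.754 mol/L; C_R/C_S = 0.374.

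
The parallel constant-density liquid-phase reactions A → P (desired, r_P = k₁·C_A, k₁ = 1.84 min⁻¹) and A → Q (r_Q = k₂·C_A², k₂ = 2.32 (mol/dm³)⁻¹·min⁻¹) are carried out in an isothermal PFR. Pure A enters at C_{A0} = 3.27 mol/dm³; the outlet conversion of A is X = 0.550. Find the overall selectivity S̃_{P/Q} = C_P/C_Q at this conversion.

C_A = C_{A0}(1−X) = 1.471 mol/dm³.
Along a PFR/batch, dC_P/dC_A = −r_P/(r_P+r_Q) = −k₁/(k₁+k₂·C_A).
Integrating from C_{A0} to C_A: C_P = (1.84/2.32)·ln[(1.84+2.32·3.27)/(1.84+2.32·1.47)] = 0.7931·ln(9.426/5.254) = 0.4636 mol/dm³.
C_Q = (C_{A0}−C_A)−C_P = 1.335 mol/dm³; S̃_{P/Q} = 0.4636/1.335 = 0.347.

0.347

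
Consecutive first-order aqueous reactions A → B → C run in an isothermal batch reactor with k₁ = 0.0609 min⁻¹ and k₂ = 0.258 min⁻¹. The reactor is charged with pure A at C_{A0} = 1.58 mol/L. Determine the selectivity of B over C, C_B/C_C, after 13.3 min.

0.298

The intermediate concentration in a first-order A→B→C sequence is C_B = k₁C_{A0}(e^(−k₁t) − e^(−k₂t))/(k₂−k₁).
e^(−k₁t) = e^(−0.0609×13.3) = e^(−0.8100) = 0.4449; e^(−k₂t) = e^(−3.431) = 0.03234.
C_B = 0.0609×1.58/(0.258−0.0609) × (0.4449−0.03234) = 0.4882×0.4125 = 0.2014 mol/L.
C_A = C_{A0}e^(−k₁t) = 0.7029 mol/L, so C_C = C_{A0}−C_A−C_B = 0.6757 mol/L; C_B/C_C = 0.298.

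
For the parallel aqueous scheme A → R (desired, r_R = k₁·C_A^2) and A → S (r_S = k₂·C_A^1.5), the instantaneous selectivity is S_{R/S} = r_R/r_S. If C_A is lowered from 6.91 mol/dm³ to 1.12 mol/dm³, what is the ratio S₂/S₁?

S_{R/S} = (k₁/k₂)·C_A^0.5, so S₂/S₁ = (C_{A,2}/C_{A,1})^0.5.
= (1.12/6.91)^0.5 = (0.1621)^0.5 = 0.403.

0.403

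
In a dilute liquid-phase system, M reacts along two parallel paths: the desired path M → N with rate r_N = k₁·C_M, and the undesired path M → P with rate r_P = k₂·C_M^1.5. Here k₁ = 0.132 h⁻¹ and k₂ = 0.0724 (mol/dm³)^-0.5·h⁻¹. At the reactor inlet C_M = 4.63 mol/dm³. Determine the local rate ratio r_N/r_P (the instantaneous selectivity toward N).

S_{N/P} = r_N/r_P = (k₁·C_M)/(k₂·C_M^1.5) = (k₁/k₂)·C_M^-0.5.
= (0.132×4.630) / (0.0724×4.630^1.5) = 0.6112/0.7213 = 0.847.

0.847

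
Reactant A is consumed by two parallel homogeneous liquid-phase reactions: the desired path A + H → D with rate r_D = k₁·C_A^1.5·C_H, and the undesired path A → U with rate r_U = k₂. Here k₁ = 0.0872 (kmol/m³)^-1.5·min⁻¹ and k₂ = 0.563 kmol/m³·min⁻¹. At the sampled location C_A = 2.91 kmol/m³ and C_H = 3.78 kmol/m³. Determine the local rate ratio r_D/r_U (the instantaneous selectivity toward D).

2.91

S_{D/U} = r_D/r_U = (k₁·C_A^1.5·C_H)/(k₂) = (k₁/k₂)·C_A^1.5·C_H.
= (0.0872×2.910^1.5×3.780) / (0.563) = 1.636/0.5630 = 2.91.
Since the desired path is higher order in A, keeping C_A high (PFR or concentrated feed) favours D.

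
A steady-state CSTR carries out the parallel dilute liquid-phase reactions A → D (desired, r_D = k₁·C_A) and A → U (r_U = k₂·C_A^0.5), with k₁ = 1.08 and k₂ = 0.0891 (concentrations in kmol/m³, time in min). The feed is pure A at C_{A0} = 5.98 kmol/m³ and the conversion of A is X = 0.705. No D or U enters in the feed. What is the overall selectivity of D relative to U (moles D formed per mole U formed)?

16.1

Exit C_A = C_{A0}(1−X) = 5.98×0.295 = 1.764 kmol/m³.
In a CSTR the entire volume is at exit conditions, so r_D = 1.08×1.764 = 1.905 and r_U = 0.0891×1.764^0.5 = 0.1183.
Overall selectivity = C_D/C_U = r_Dτ/(r_Uτ) = r_D/r_U = 16.1.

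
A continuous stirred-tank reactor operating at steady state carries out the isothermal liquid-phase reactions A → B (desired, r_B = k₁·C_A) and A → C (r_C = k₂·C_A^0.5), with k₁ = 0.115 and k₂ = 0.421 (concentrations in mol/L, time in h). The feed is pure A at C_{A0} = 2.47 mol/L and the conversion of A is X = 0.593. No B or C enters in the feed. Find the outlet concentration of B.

0.315 mol/L

Exit C_A = C_{A0}(1−X) = 2.47×0.407 = 1.005 mol/L.
In a CSTR the entire volume is at exit conditions, so r_B = 0.115×1.005 = 0.1156 and r_C = 0.421×1.005^0.5 = 0.4221.
Fraction of consumed A going to B: r_B/(r_B+r_C) = 0.2150.
C_B = 0.2150·C_{A0}·X = 0.2150×2.47×0.593 = 0.315 mol/L.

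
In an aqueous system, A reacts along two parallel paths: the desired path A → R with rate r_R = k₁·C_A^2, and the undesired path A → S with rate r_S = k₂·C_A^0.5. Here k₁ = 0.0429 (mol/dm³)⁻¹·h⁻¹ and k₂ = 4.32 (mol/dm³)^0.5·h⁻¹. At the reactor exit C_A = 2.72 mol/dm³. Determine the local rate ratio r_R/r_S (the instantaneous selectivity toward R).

S_{R/S} = r_R/r_S = (k₁·C_A^2)/(k₂·C_A^0.5) = (k₁/k₂)·C_A^1.5.
= (0.0429×2.720^2) / (4.32×2.720^0.5) = 0.3174/7.125 = 0.0445.
Since the desired path is higher order in A, keeping C_A high (PFR or concentrated feed) favours R.

0.0445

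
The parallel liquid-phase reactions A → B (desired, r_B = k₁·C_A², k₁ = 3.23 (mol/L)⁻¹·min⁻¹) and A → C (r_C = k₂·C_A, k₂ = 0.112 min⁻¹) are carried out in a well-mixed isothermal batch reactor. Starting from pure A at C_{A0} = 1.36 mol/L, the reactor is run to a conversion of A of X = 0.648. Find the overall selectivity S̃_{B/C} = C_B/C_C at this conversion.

24.4

C_A = C_{A0}(1−X) = 0.4787 mol/L.
Along a PFR/batch, dC_C/dC_A = −r_C/(r_B+r_C) = −k₂/(k₂+k₁·C_A).
Integrating from C_{A0} to C_A: C_C = (0.112/3.23)·ln[(0.112+3.23·1.36)/(0.112+3.23·0.479)] = 0.03467·ln(4.505/1.658) = 0.03465 mol/L.
Then C_B = (C_{A0}−C_A) − C_C = 0.8813 − 0.03465 = 0.8466 mol/L.
S̃_{B/C} = C_B/C_C = 0.8466/0.03465 = 24.4.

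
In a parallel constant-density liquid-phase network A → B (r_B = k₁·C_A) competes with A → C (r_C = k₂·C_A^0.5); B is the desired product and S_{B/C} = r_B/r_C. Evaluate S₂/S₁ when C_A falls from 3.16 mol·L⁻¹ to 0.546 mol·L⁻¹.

0.416

S_{B/C} = (k₁/k₂)·C_A^0.5, so S₂/S₁ = (C_{A,2}/C_{A,1})^0.5.
= (0.546/3.16)^0.5 = (0.1728)^0.5 = 0.416.
Selectivity toward B falls as C_A falls — high-concentration operation is favoured.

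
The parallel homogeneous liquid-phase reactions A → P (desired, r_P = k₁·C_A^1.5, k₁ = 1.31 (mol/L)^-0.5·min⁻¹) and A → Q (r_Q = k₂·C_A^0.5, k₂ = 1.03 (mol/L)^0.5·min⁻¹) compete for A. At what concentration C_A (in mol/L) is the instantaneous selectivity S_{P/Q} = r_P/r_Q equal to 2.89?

2.27 mol/L

S_{P/Q} = (k₁/k₂)·C_A ⇒ C_A = S·k₂/k₁.
= 2.89×1.03/1.31 = 2.27 mol/L.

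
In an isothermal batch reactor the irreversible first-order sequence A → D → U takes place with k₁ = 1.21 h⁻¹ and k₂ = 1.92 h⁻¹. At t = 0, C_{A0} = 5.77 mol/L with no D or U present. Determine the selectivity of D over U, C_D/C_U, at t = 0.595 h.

Solving the coupled first-order balances gives C_D(t) = [k₁/(k₂−k₁)]·C_{A0}·(e^(−k₁t) − e^(−k₂t)).
e^(−k₁t) = e^(−1.21×0.595) = e^(−0.7199) = 0.4868; e^(−k₂t) = e^(−1.142) = 0.3191.
C_D = 1.21×5.77/(1.92−1.21) × (0.4868−0.3191) = 9.833×0.1677 = 1.649 mol/L.
C_A = C_{A0}e^(−k₁t) = 2.809 mol/L, so C_U = C_{A0}−C_A−C_D = 1.312 mol/L; C_D/C_U = 1.26.

1.26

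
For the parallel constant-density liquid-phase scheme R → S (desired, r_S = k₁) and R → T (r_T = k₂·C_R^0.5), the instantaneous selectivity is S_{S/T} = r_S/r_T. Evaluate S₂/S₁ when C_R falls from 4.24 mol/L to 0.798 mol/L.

S_{S/T} = (k₁/k₂)·C_R^-0.5, so S₂/S₁ = (C_{R,2}/C_{R,1})^-0.5.
= (0.798/4.24)^(-0.5) = (0.1882)^(-0.5) = 2.31.

2.31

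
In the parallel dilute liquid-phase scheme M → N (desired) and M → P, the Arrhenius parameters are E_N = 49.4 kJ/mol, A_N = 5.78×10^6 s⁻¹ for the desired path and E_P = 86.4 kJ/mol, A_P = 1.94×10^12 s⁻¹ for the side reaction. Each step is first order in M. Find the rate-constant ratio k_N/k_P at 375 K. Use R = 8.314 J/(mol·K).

0.425

k_N/k_P = (A_N/A_P)·exp[−(E_N−E_P)/(RT)] = (A_N/A_P)·exp[(E_P−E_N)/(RT)].
(E_P−E_N)/(RT) = (86.4−49.4)×10³/(8.314×375) = 37000/3118 = 11.87.
k_N/k_P = (5.78×10^6/1.94×10^12)·exp(11.87) = 2.979×10^-6 × 1.426×10^5 = 0.425.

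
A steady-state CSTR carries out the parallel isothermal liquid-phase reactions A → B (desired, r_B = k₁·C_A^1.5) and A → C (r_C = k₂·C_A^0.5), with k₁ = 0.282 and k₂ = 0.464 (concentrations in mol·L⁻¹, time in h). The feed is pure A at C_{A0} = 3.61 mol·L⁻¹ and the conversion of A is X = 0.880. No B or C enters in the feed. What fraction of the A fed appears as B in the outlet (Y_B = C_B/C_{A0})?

0.183

Exit C_A = C_{A0}(1−X) = 3.61×0.120 = 0.4332 mol·L⁻¹.
Rates in a CSTR are evaluated at the outlet concentration: r_B = 0.282×0.4332^1.5 = 0.08040, r_C = 0.464×0.4332^0.5 = 0.3054.
Fraction of consumed A going to B: r_B/(r_B+r_C) = 0.2084.
C_B = 0.2084·C_{A0}·X = 0.2084×3.61×0.880 = 0.662 mol·L⁻¹; Y_B = C_B/C_{A0} = 0.183.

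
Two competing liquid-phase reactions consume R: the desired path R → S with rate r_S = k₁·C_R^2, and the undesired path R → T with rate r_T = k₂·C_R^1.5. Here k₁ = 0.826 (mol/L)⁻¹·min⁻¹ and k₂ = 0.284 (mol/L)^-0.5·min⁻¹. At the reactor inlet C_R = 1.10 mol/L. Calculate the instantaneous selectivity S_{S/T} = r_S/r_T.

S_{S/T} = r_S/r_T = (k₁·C_R^2)/(k₂·C_R^1.5) = (k₁/k₂)·C_R^0.5.
= (0.826×1.100^2) / (0.284×1.100^1.5) = 0.9995/0.3276 = 3.05.
Since the desired path is higher order in R, keeping C_R high (PFR or concentrated feed) favours S.

3.05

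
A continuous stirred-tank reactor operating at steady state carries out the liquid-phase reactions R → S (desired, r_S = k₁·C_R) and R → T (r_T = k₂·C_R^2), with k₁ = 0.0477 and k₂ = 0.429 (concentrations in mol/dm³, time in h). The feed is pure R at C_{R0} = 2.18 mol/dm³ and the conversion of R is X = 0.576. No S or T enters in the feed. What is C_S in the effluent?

Exit C_R = C_{R0}(1−X) = 2.18×0.424 = 0.9243 mol/dm³.
A CSTR operates uniformly at the exit composition, giving r_S = 0.04409 and r_T = 0.3665 (each k·C_R^n at C_R = 0.9243).
Fraction of consumed R going to S: r_S/(r_S+r_T) = 0.1074.
C_S = 0.1074·C_{R0}·X = 0.1074×2.18×0.576 = 0.135 mol/dm³.

0.135 mol/dm³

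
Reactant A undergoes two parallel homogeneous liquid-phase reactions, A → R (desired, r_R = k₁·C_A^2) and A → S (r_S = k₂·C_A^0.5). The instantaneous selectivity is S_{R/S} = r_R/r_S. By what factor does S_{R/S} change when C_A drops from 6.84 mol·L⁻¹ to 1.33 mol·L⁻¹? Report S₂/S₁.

0.0857

S_{R/S} = (k₁/k₂)·C_A^1.5, so S₂/S₁ = (C_{A,2}/C_{A,1})^1.5.
= (1.33/6.84)^1.5 = (0.1944)^1.5 = 0.0857.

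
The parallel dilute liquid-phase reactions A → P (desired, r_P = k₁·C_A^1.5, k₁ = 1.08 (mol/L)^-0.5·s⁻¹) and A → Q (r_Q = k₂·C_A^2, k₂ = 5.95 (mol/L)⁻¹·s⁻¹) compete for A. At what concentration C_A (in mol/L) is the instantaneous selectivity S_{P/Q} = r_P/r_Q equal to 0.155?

S_{P/Q} = (k₁/k₂)·C_A^-0.5 ⇒ C_A = (S·k₂/k₁)^(-2).
= (0.155×5.95/1.08)^(-2) = (0.8539)^(-2) = 1.37 mol/L.

1.37 mol/L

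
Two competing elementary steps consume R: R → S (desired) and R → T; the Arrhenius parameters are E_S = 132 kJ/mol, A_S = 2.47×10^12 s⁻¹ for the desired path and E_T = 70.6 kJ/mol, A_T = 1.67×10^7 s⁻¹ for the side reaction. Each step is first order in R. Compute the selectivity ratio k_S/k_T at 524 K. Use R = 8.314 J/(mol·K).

With equal orders, S_{S/T} = k_S/k_T = (A_S/A_T)·exp[(E_T−E_S)/(RT)].
(E_T−E_S)/(RT) = (70.6−132)×10³/(8.314×524) = -61400/4357 = -14.09.
k_S/k_T = (2.47×10^12/1.67×10^7)·exp(-14.09) = 1.479×10^5 × 7.571×10^-7 = 0.112.

0.112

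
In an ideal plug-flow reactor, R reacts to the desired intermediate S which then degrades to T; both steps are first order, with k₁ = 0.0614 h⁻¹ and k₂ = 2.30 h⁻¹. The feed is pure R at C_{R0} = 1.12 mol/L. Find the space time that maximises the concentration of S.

1.62 h

For first-order series the maximum of C_S occurs at τ_opt = ln(k₂/k₁)/(k₂−k₁).
= ln(2.30/0.0614)/(2.30−0.0614) = ln(37.46)/2.239 = 3.623/2.239 = 1.62 h.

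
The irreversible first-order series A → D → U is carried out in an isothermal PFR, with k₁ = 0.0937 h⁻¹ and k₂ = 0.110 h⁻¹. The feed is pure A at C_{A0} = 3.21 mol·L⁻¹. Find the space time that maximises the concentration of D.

9.84 h

The intermediate peaks when r₁ = r₂, i.e. k₁e^(−k₁τ) = k₂e^(−k₂τ), giving τ_opt = ln(k₂/k₁)/(k₂−k₁).
= ln(0.110/0.0937)/(0.110−0.0937) = ln(1.174)/0.01630 = 0.1604/0.01630 = 9.84 h.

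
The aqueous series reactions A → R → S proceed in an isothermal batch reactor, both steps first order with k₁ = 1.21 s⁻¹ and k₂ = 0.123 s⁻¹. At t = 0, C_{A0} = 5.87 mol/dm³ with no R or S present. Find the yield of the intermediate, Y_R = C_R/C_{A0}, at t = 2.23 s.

0.771

Solving the coupled first-order balances gives C_R(t) = [k₁/(k₂−k₁)]·C_{A0}·(e^(−k₁t) − e^(−k₂t)).
e^(−k₁t) = e^(−1.21×2.23) = e^(−2.698) = 0.06732; e^(−k₂t) = e^(−0.2743) = 0.7601.
C_R = 1.21×5.87/(0.123−1.21) × (0.06732−0.7601) = (-6.534)×(-0.6928) = 4.527 mol/dm³.
Y_R = C_R/C_{A0} = 4.527/5.87 = 0.771.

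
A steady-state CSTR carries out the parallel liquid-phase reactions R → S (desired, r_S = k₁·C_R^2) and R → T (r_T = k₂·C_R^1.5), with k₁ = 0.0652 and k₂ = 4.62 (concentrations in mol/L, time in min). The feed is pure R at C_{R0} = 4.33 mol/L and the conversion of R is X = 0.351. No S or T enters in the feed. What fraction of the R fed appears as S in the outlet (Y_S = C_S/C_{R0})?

0.00811

Exit C_R = C_{R0}(1−X) = 4.33×0.649 = 2.810 mol/L.
A CSTR operates uniformly at the exit composition, giving r_S = 0.5149 and r_T = 21.76 (each k·C_R^n at C_R = 2.810).
Fraction of consumed R going to S: r_S/(r_S+r_T) = 0.02311.
C_S = 0.02311·C_{R0}·X = 0.02311×4.33×0.351 = 0.0351 mol/L; Y_S = C_S/C_{R0} = 0.00811.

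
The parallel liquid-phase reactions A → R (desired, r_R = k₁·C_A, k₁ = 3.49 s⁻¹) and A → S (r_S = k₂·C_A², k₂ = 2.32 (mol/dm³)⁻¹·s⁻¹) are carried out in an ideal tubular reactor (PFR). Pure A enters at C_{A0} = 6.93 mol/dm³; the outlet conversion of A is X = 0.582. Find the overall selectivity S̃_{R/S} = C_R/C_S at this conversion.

0.320

C_A = C_{A0}(1−X) = 2.897 mol/dm³.
Along a PFR/batch, dC_R/dC_A = −r_R/(r_R+r_S) = −k₁/(k₁+k₂·C_A).
Integrating from C_{A0} to C_A: C_R = (3.49/2.32)·ln[(3.49+2.32·6.93)/(3.49+2.32·2.90)] = 1.504·ln(19.57/10.21) = 0.9785 mol/dm³.
C_S = (C_{A0}−C_A)−C_R = 3.055 mol/dm³; S̃_{R/S} = 0.9785/3.055 = 0.320.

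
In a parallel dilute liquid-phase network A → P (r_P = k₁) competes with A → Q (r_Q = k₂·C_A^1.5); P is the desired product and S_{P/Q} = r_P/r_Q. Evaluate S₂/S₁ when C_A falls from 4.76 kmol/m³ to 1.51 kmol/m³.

S_{P/Q} = (k₁/k₂)·C_A^-1.5, so S₂/S₁ = (C_{A,2}/C_{A,1})^-1.5.
= (1.51/4.76)^(-1.5) = (0.3172)^(-1.5) = 5.60.

5.60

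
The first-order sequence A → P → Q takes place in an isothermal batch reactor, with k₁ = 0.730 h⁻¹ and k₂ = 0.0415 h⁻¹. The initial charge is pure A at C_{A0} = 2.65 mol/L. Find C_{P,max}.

2.23 mol/L

For a first-order series the maximum intermediate yield is C_{P,max}/C_{A0} = (k₁/k₂)^[k₂/(k₂−k₁)].
= (0.730/0.0415)^(0.0415/(0.0415−0.730)) = (17.59)^(-0.06028) = 0.8413.
C_{P,max} = 0.8413×2.65 = 2.23 mol/L.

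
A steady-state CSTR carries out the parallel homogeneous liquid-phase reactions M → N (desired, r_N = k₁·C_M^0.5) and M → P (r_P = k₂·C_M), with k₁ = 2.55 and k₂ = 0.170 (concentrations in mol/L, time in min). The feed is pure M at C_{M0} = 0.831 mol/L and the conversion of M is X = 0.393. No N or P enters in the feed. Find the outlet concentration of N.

Exit C_M = C_{M0}(1−X) = 0.831×0.607 = 0.5044 mol/L.
Rates in a CSTR are evaluated at the outlet concentration: r_N = 2.55×0.5044^0.5 = 1.811, r_P = 0.170×0.5044 = 0.08575.
Fraction of consumed M going to N: r_N/(r_N+r_P) = 0.9548.
C_N = 0.9548·C_{M0}·X = 0.9548×0.831×0.393 = 0.312 mol/L.

0.312 mol/L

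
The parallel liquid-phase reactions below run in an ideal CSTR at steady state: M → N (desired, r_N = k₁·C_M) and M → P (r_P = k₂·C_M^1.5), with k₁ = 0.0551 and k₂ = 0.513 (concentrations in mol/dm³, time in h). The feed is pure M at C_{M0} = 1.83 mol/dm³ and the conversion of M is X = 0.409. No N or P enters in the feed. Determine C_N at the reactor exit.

0.0701 mol/dm³

Exit C_M = C_{M0}(1−X) = 1.83×0.591 = 1.082 mol/dm³.
In a CSTR the entire volume is at exit conditions, so r_N = 0.0551×1.082 = 0.05959 and r_P = 0.513×1.082^1.5 = 0.5770.
Fraction of consumed M going to N: r_N/(r_N+r_P) = 0.09361.
C_N = 0.09361·C_{M0}·X = 0.09361×1.83×0.409 = 0.0701 mol/dm³.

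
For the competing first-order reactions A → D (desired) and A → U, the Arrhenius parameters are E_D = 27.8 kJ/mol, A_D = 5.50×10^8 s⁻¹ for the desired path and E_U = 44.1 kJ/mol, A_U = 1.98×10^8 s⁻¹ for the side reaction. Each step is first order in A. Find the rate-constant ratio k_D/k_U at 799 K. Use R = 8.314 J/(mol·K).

32.3

k_D/k_U = (A_D/A_U)·exp[−(E_D−E_U)/(RT)] = (A_D/A_U)·exp[(E_U−E_D)/(RT)].
(E_U−E_D)/(RT) = (44.1−27.8)×10³/(8.314×799) = 16300/6643 = 2.454.
k_D/k_U = (5.50×10^8/1.98×10^8)·exp(2.454) = 2.778 × 11.63 = 32.3.
Since E_D < E_U, lowering the temperature improves selectivity toward D.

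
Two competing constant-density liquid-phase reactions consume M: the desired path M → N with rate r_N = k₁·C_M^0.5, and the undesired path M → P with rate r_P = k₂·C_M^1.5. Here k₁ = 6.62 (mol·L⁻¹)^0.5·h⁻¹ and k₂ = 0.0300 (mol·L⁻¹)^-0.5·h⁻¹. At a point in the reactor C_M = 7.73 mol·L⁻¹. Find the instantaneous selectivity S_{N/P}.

28.5

S_{N/P} = r_N/r_P = (k₁·C_M^0.5)/(k₂·C_M^1.5) = (k₁/k₂)·C_M⁻¹.
= (6.62×7.730^0.5) / (0.0300×7.730^1.5) = 18.41/0.6447 = 28.5.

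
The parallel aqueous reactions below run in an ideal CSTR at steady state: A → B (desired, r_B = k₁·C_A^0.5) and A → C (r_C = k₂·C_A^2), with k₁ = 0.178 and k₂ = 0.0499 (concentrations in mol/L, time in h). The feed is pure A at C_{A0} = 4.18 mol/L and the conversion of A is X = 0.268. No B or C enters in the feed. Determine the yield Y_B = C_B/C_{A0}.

0.107

Exit C_A = C_{A0}(1−X) = 4.18×0.732 = 3.060 mol/L.
A CSTR operates uniformly at the exit composition, giving r_B = 0.3114 and r_C = 0.4672 (each k·C_A^n at C_A = 3.060).
Fraction of consumed A going to B: r_B/(r_B+r_C) = 0.3999.
C_B = 0.3999·C_{A0}·X = 0.3999×4.18×0.268 = 0.448 mol/L; Y_B = C_B/C_{A0} = 0.107.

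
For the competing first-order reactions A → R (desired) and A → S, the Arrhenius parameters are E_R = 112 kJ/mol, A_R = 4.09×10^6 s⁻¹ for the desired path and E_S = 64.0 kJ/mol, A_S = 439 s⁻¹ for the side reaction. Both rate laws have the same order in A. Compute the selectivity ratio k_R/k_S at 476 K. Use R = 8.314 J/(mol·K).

0.0503

With equal orders, S_{R/S} = k_R/k_S = (A_R/A_S)·exp[(E_S−E_R)/(RT)].
(E_S−E_R)/(RT) = (64.0−112)×10³/(8.314×476) = -48000/3957 = -12.13.
k_R/k_S = (4.09×10^6/439)·exp(-12.13) = 9317 × 5.401×10^-6 = 0.0503.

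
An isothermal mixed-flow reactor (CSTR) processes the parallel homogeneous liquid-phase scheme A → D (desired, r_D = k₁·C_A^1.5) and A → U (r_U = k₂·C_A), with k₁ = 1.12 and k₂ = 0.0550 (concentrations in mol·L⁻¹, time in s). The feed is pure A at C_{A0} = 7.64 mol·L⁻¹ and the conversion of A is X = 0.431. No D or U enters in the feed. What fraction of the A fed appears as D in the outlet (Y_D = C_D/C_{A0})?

Exit C_A = C_{A0}(1−X) = 7.64×0.569 = 4.347 mol·L⁻¹.
Rates in a CSTR are evaluated at the outlet concentration: r_D = 1.12×4.347^1.5 = 10.15, r_U = 0.0550×4.347 = 0.2391.
Fraction of consumed A going to D: r_D/(r_D+r_U) = 0.9770.
C_D = 0.9770·C_{A0}·X = 0.9770×7.64×0.431 = 3.22 mol·L⁻¹; Y_D = C_D/C_{A0} = 0.421.

0.421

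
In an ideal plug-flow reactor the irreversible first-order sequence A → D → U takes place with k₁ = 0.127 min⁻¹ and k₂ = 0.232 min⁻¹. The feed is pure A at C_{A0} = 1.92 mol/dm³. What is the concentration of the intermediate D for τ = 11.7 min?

For first-order series with pure A initially, C_D(τ) = k₁C_{A0}/(k₂−k₁)·(e^(−k₁τ) − e^(−k₂τ)).
e^(−k₁τ) = e^(−0.127×11.7) = e^(−1.486) = 0.2263; e^(−k₂τ) = e^(−2.714) = 0.06624.
C_D = 0.127×1.92/(0.232−0.127) × (0.2263−0.06624) = 2.322×0.1601 = 0.3717 mol/dm³.

0.372 mol/dm³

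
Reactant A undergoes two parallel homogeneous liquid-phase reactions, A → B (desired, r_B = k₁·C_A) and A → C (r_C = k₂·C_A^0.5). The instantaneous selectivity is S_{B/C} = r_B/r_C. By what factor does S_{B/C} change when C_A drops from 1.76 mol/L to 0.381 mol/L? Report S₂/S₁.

S_{B/C} = (k₁/k₂)·C_A^0.5, so S₂/S₁ = (C_{A,2}/C_{A,1})^0.5.
= (0.381/1.76)^0.5 = (0.2165)^0.5 = 0.465.
Selectivity toward B falls as C_A falls — high-concentration operation is favoured.

0.465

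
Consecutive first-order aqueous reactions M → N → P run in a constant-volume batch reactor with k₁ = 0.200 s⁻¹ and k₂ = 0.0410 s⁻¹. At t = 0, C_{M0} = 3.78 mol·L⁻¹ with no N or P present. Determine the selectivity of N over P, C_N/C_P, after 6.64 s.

For first-order series with pure M initially, C_N(t) = k₁C_{M0}/(k₂−k₁)·(e^(−k₁t) − e^(−k₂t)).
e^(−k₁t) = e^(−0.200×6.64) = e^(−1.328) = 0.2650; e^(−k₂t) = e^(−0.2722) = 0.7617.
C_N = 0.200×3.78/(0.0410−0.200) × (0.2650−0.7617) = (-4.755)×(-0.4967) = 2.362 mol·L⁻¹.
C_M = C_{M0}e^(−k₁t) = 1.002 mol·L⁻¹, so C_P = C_{M0}−C_M−C_N = 0.4168 mol·L⁻¹; C_N/C_P = 5.67.

5.67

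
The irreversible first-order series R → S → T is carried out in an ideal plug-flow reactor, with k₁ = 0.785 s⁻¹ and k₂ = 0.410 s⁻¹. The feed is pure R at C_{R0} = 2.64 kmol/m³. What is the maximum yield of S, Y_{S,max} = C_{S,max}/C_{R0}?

0.492

At the optimum, C_{S,max}/C_{R0} = (k₁/k₂)^[k₂/(k₂−k₁)].
= (0.785/0.410)^(0.410/(0.410−0.785)) = (1.915)^(-1.093) = 0.4916.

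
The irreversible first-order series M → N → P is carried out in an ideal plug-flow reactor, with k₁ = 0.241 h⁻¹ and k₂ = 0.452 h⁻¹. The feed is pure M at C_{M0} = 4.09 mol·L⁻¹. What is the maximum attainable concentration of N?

1.06 mol·L⁻¹

Evaluating C_N at τ_opt = ln(k₂/k₁)/(k₂−k₁) gives C_{N,max}/C_{M0} = (k₁/k₂)^[k₂/(k₂−k₁)].
= (0.241/0.452)^(0.452/(0.452−0.241)) = (0.5332)^(2.142) = 0.2600.
C_{N,max} = 0.2600×4.09 = 1.06 mol·L⁻¹.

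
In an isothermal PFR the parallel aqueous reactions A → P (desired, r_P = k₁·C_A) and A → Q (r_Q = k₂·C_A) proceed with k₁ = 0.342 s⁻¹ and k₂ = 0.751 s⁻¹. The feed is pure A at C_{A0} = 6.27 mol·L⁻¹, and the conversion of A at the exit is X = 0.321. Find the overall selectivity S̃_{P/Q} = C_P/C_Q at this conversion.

C_A = C_{A0}(1−X) = 4.257 mol·L⁻¹.
Both paths are first order in A, so the instantaneous fraction to P is constant: dC_P/d(−C_A) = k₁/(k₁+k₂) = 0.3129.
C_P = 0.3129·(C_{A0}−C_A) = 0.3129×2.013 = 0.630 mol·L⁻¹.
C_Q = (C_{A0}−C_A)−C_P = 1.383 mol·L⁻¹; S̃_{P/Q} = 0.6298/1.383 = 0.455.

0.455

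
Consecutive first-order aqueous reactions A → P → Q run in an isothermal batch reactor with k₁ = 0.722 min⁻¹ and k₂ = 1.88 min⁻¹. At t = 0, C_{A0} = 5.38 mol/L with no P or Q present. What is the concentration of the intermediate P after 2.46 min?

For first-order series with pure A initially, C_P(t) = k₁C_{A0}/(k₂−k₁)·(e^(−k₁t) − e^(−k₂t)).
e^(−k₁t) = e^(−0.722×2.46) = e^(−1.776) = 0.1693; e^(−k₂t) = e^(−4.625) = 0.009806.
C_P = 0.722×5.38/(1.88−0.722) × (0.1693−0.009806) = 3.354×0.1595 = 0.5350 mol/L.

0.535 mol/L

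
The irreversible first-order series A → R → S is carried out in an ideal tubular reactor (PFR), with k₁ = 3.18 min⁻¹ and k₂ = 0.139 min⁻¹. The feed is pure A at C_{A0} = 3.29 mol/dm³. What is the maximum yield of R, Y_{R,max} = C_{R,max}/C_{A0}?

0.867

Evaluating C_R at τ_opt = ln(k₂/k₁)/(k₂−k₁) gives C_{R,max}/C_{A0} = (k₁/k₂)^[k₂/(k₂−k₁)].
= (3.18/0.139)^(0.139/(0.139−3.18)) = (22.88)^(-0.04571) = 0.8667.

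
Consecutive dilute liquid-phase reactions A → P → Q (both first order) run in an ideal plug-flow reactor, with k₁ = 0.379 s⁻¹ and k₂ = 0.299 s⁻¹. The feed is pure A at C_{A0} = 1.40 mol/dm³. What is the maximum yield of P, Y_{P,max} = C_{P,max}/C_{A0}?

For a first-order series the maximum intermediate yield is C_{P,max}/C_{A0} = (k₁/k₂)^[k₂/(k₂−k₁)].
= (0.379/0.299)^(0.299/(0.299−0.379)) = (1.268)^(-3.737) = 0.4122.

0.412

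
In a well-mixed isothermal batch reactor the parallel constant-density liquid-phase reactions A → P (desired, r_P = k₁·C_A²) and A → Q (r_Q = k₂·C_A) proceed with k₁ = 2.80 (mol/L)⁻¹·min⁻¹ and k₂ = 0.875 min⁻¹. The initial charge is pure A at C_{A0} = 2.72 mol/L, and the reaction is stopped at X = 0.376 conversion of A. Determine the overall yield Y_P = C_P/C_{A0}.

0.329

C_A = C_{A0}(1−X) = 1.697 mol/L.
Along a PFR/batch, dC_Q/dC_A = −r_Q/(r_P+r_Q) = −k₂/(k₂+k₁·C_A).
Integrating from C_{A0} to C_A: C_Q = (0.875/2.80)·ln[(0.875+2.80·2.72)/(0.875+2.80·1.70)] = 0.3125·ln(8.491/5.627) = 0.1286 mol/L.
Then C_P = (C_{A0}−C_A) − C_Q = 1.023 − 0.1286 = 0.8942 mol/L.
Y_P = C_P/C_{A0} = 0.8942/2.72 = 0.329.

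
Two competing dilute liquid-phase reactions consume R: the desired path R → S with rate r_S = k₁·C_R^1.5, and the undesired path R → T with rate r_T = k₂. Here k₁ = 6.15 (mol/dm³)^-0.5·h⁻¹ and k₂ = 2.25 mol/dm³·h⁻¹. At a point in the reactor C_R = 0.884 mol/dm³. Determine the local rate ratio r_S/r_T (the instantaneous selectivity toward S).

S_{S/T} = r_S/r_T = (k₁·C_R^1.5)/(k₂) = (k₁/k₂)·C_R^1.5.
= (6.15×0.8840^1.5) / (2.25) = 5.112/2.250 = 2.27.
Since the desired path is higher order in R, keeping C_R high (PFR or concentrated feed) favours S.

2.27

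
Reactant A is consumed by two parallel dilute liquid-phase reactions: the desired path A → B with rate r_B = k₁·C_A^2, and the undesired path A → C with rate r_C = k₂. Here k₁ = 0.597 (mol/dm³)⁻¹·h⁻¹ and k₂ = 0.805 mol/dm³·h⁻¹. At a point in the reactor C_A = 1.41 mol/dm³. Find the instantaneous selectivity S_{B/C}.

S_{B/C} = r_B/r_C = (k₁·C_A^2)/(k₂) = (k₁/k₂)·C_A^2.
= (0.597×1.410^2) / (0.805) = 1.187/0.8050 = 1.47.
Since the desired path is higher order in A, keeping C_A high (PFR or concentrated feed) favours B.

1.47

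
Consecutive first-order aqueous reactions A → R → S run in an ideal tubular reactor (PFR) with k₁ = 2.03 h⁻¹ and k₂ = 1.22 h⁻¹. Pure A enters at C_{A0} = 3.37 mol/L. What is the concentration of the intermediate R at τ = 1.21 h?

For first-order series with pure A initially, C_R(τ) = k₁C_{A0}/(k₂−k₁)·(e^(−k₁τ) − e^(−k₂τ)).
e^(−k₁τ) = e^(−2.03×1.21) = e^(−2.456) = 0.08575; e^(−k₂τ) = e^(−1.476) = 0.2285.
C_R = 2.03×3.37/(1.22−2.03) × (0.08575−0.2285) = (-8.446)×(-0.1428) = 1.206 mol/L.

1.21 mol/L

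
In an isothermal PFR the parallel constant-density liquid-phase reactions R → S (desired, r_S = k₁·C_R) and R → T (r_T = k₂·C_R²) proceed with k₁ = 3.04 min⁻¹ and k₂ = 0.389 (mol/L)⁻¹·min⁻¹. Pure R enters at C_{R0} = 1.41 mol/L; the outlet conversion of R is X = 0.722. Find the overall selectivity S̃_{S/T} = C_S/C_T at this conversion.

8.77

C_R = C_{R0}(1−X) = 0.3920 mol/L.
Along a PFR/batch, dC_S/dC_R = −r_S/(r_S+r_T) = −k₁/(k₁+k₂·C_R).
Integrating from C_{R0} to C_R: C_S = (3.04/0.389)·ln[(3.04+0.389·1.41)/(3.04+0.389·0.392)] = 7.815·ln(3.588/3.192) = 0.9138 mol/L.
C_T = (C_{R0}−C_R)−C_S = 0.1042 mol/L; S̃_{S/T} = 0.9138/0.1042 = 8.77.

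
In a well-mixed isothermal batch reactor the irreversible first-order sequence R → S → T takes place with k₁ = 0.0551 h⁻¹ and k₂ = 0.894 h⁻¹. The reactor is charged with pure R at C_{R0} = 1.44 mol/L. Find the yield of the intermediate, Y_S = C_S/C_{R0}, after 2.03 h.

0.0480

For first-order series with pure R initially, C_S(t) = k₁C_{R0}/(k₂−k₁)·(e^(−k₁t) − e^(−k₂t)).
e^(−k₁t) = e^(−0.0551×2.03) = e^(−0.1119) = 0.8942; e^(−k₂t) = e^(−1.815) = 0.1629.
C_S = 0.0551×1.44/(0.894−0.0551) × (0.8942−0.1629) = 0.09458×0.7313 = 0.06917 mol/L.
Y_S = C_S/C_{R0} = 0.06917/1.44 = 0.0480.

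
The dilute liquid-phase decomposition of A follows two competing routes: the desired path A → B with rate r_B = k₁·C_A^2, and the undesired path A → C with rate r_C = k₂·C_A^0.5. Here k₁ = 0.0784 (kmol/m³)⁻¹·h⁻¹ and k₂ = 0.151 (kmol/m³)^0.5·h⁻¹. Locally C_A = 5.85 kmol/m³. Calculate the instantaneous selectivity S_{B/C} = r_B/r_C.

7.35

S_{B/C} = r_B/r_C = (k₁·C_A^2)/(k₂·C_A^0.5) = (k₁/k₂)·C_A^1.5.
= (0.0784×5.850^2) / (0.151×5.850^0.5) = 2.683/0.3652 = 7.35.
Since the desired path is higher order in A, keeping C_A high (PFR or concentrated feed) favours B.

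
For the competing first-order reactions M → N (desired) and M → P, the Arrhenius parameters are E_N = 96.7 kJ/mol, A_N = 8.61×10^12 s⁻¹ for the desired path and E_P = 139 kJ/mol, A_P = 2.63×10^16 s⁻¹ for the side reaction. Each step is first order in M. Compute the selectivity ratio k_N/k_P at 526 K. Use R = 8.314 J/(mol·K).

5.20

Since both paths have the same order in M, the concentration cancels and S_{N/P} = k_N/k_P = (A_N/A_P)·exp[(E_P−E_N)/(RT)].
(E_P−E_N)/(RT) = (139−96.7)×10³/(8.314×526) = 42300/4373 = 9.673.
k_N/k_P = (8.61×10^12/2.63×10^16)·exp(9.673) = 3.274×10^-4 × 15877 = 5.20.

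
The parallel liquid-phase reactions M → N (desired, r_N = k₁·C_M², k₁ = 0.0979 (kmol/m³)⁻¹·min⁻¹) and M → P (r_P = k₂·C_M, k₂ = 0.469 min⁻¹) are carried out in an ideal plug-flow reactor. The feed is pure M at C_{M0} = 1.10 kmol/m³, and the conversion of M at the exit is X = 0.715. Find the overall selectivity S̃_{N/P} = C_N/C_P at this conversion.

0.146

C_M = C_{M0}(1−X) = 0.3135 kmol/m³.
Along a PFR/batch, dC_P/dC_M = −r_P/(r_N+r_P) = −k₂/(k₂+k₁·C_M).
Integrating from C_{M0} to C_M: C_P = (0.469/0.0979)·ln[(0.469+0.0979·1.10)/(0.469+0.0979·0.314)] = 4.791·ln(0.5767/0.4997) = 0.6866 kmol/m³.
Then C_N = (C_{M0}−C_M) − C_P = 0.7865 − 0.6866 = 0.09994 kmol/m³.
S̃_{N/P} = C_N/C_P = 0.09994/0.6866 = 0.146.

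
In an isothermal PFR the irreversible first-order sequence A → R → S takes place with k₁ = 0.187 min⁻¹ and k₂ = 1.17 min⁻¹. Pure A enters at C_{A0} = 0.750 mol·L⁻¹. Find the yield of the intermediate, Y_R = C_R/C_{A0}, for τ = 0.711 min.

0.0838

Solving the coupled first-order balances gives C_R(τ) = [k₁/(k₂−k₁)]·C_{A0}·(e^(−k₁τ) − e^(−k₂τ)).
e^(−k₁τ) = e^(−0.187×0.711) = e^(−0.1330) = 0.8755; e^(−k₂τ) = e^(−0.8319) = 0.4352.
C_R = 0.187×0.750/(1.17−0.187) × (0.8755−0.4352) = 0.1427×0.4403 = 0.06282 mol·L⁻¹.
Y_R = C_R/C_{A0} = 0.06282/0.750 = 0.0838.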